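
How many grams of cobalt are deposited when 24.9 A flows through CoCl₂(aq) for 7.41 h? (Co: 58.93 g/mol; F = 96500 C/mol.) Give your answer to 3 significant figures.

Q = It = 24.9 × 26676 = 6.642×10^5 C
Moles of electrons = 6.642×10^5 / 96500 = 6.883 mol
Co²⁺ + 2e⁻ → Co, so n(Co) = 6.883 / 2 = 3.442 mol
m = 3.442 × 58.93 = 203 g

203 g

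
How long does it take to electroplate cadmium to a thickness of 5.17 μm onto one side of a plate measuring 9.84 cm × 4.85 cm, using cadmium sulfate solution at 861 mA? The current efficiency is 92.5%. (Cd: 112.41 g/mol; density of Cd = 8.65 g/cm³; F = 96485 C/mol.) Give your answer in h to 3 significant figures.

Plated area = 9.84 × 4.85 = 47.72 cm²
Volume = 47.72 × 5.17×10⁻⁴ cm = 0.02467 cm³
m(Cd) = 0.02467 × 8.65 = 0.2134 g
n(Cd) = 0.2134 / 112.41 = 0.001898 mol; n(e⁻) = 2 × 0.001898 = 0.003796 mol
Q = 0.003796 × 96485 / 0.925 = 396.0 C
t = 396.0 / 0.861 = 459.9 s = 0.128 h

0.128 h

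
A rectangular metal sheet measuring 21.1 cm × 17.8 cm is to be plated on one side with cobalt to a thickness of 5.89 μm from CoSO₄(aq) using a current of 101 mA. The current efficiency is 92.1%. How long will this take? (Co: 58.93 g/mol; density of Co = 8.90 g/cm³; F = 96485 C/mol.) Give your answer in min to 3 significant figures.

1160 min

Plated area = 21.1 × 17.8 = 375.6 cm²
Volume = 375.6 × 5.89×10⁻⁴ cm = 0.2212 cm³
m(Co) = 0.2212 × 8.90 = 1.969 g
n(Co) = 1.969 / 58.93 = 0.03341 mol; n(e⁻) = 2 × 0.03341 = 0.06682 mol
Q = 0.06682 × 96485 / 0.921 = 7000 C
t = 7000 / 0.101 = 69310 s = 1160 min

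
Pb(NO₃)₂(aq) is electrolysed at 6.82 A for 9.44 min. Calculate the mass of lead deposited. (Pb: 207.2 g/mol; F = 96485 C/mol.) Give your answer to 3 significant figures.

Charge passed = 6.82 × 566.4 = 3863 C
n(e⁻) = Q/F = 3863/96485 = 0.04004 mol
Pb²⁺ + 2e⁻ → Pb, so n(Pb) = 0.04004 / 2 = 0.02002 mol
m = 0.02002 × 207.2 = 4.15 g

4.15 g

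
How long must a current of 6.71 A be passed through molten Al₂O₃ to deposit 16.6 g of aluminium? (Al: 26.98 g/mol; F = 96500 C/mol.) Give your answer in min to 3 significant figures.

442 min

n(Al) = 16.6 / 26.98 = 0.6153 mol
Al³⁺ + 3e⁻ → Al, so n(e⁻) = 3 × 0.6153 = 1.846 mol
Q = 1.846 × 96500 = 1.781×10^5 C
t = Q / I = 1.781×10^5 / 6.71 = 26540 s = 442 min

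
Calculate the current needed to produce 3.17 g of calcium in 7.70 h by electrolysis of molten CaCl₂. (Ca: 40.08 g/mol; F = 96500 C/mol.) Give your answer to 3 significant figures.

n(Ca) = 3.17 / 40.08 = 0.07909 mol
Ca²⁺ + 2e⁻ → Ca, so n(e⁻) = 2 × 0.07909 = 0.1582 mol
Q = 0.1582 × 96500 = 15270 C
I = Q / t = 15270 / 27720 s = 0.551 A

0.551 A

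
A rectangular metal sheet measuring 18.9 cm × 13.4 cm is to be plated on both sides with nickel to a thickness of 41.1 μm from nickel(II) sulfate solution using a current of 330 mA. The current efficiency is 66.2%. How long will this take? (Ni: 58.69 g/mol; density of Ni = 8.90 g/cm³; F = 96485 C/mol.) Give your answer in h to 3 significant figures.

77.5 h

Plated area = 2 × 18.9 × 13.4 = 506.5 cm²
Volume = 506.5 × 41.1×10⁻⁴ cm = 2.082 cm³
m(Ni) = 2.082 × 8.90 = 18.53 g
n(Ni) = 18.53 / 58.69 = 0.3157 mol; n(e⁻) = 2 × 0.3157 = 0.6314 mol
Q = 0.6314 × 96485 / 0.662 = 92030 C
t = 92030 / 0.330 = 2.789×10^5 s = 77.5 h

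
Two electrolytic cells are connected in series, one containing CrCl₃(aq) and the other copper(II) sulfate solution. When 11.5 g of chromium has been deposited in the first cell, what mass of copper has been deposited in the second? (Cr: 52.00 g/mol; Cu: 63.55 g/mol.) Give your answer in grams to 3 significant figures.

n(Cr) = 11.5 / 52.00 = 0.2212 mol
Cr³⁺ + 3e⁻ → Cr, so n(e⁻) = 3 × 0.2212 = 0.6636 mol
Since the cells are in series, n(e⁻) in the Cu cell is also 0.6636 mol.
Cu²⁺ + 2e⁻ → Cu, so n(Cu) = 0.6636 / 2 = 0.3318 mol
m(Cu) = 0.3318 × 63.55 = 21.1 g

21.1 g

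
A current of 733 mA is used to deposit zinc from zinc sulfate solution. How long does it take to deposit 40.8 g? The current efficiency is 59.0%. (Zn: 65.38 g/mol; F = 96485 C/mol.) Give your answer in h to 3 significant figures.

77.3 h

n(Zn) = 40.8 / 65.38 = 0.6240 mol
Zn²⁺ + 2e⁻ → Zn, so n(e⁻) = 2 × 0.6240 = 1.248 mol
Q = 1.248 × 96485 / 0.590 = 2.041×10^5 C
t = Q / I = 2.041×10^5 / 0.733 = 2.784×10^5 s = 77.3 h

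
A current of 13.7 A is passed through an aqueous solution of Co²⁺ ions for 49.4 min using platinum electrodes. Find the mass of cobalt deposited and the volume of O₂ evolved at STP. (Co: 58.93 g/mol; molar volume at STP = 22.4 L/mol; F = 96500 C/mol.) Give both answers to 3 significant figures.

Q = 13.7 × 2964 = 40610 C; n(e⁻) = 40610 / 96500 = 0.4208 mol
Cathode: Co²⁺ + 2e⁻ → Co → n(Co) = 0.4208/2 = 0.2104 mol → 12.4 g
Anode: 2H₂O → O₂ + 4H⁺ + 4e⁻ → n(O₂) = 0.4208/4 = 0.1052 mol → 2.36 L

12.4 g Co; 2.36 L O₂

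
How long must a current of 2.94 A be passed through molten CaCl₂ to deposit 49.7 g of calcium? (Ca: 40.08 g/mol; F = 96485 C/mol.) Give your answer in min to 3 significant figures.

n(Ca) = 49.7 / 40.08 = 1.240 mol
Ca²⁺ + 2e⁻ → Ca, so n(e⁻) = 2 × 1.240 = 2.480 mol
Q = 2.480 × 96485 = 2.393×10^5 C
t = Q / I = 2.393×10^5 / 2.94 = 81390 s = 1360 min

1360 min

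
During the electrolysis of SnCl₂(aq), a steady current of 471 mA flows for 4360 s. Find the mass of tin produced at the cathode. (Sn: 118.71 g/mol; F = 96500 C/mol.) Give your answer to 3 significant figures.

Charge passed = 0.471 × 4360 = 2054 C
Moles of electrons = 2054 / 96500 = 0.02128 mol
Sn²⁺ + 2e⁻ → Sn, so n(Sn) = 0.02128 / 2 = 0.01064 mol
m = 0.01064 × 118.71 = 1.26 g

1.26 g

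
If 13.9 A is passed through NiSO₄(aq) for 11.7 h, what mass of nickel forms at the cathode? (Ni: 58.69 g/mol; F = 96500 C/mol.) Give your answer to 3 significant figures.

178 g

Q = It = 13.9 × 42120 = 5.855×10^5 C
n(e⁻) = 5.855×10^5 / 96500 = 6.067 mol
Ni²⁺ + 2e⁻ → Ni, so n(Ni) = 6.067 / 2 = 3.034 mol
m = 3.034 × 58.69 = 178 g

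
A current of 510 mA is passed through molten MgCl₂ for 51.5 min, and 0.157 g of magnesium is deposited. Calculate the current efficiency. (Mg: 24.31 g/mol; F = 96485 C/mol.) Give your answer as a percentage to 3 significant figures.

79.1%

Q = 0.510 × 3090 = 1576 C
n(e⁻) = 1576 / 96485 = 0.01633 mol
Mg²⁺ + 2e⁻ → Mg, so theoretical n(Mg) = 0.008165 mol → 0.1985 g
Efficiency = 0.157 / 0.1985 = 0.7909 = 79.1%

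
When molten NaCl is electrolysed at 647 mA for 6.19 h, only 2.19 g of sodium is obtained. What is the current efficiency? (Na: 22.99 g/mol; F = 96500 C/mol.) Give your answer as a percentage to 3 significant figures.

Q = 0.647 × 22284 = 14420 C
n(e⁻) = 14420 / 96500 = 0.1494 mol
Na⁺ + e⁻ → Na, so theoretical n(Na) = 0.1494 mol → 3.435 g
Efficiency = 2.19 / 3.435 = 0.6376 = 63.8%

63.8%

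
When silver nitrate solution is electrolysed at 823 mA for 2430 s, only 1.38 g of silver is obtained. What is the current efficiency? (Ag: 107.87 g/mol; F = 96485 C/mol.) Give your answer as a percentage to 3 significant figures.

Q = 0.823 × 2430 = 2000 C
n(e⁻) = 2000 / 96485 = 0.02073 mol
Ag⁺ + e⁻ → Ag, so theoretical n(Ag) = 0.02073 mol → 2.236 g
Efficiency = 1.38 / 2.236 = 0.6172 = 61.7%

61.7%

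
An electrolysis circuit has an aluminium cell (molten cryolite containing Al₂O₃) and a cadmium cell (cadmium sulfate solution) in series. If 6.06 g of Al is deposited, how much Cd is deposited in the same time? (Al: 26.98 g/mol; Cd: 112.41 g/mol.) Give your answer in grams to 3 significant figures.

n(Al) = 6.06 / 26.98 = 0.2246 mol
Al³⁺ + 3e⁻ → Al, so n(e⁻) = 3 × 0.2246 = 0.6738 mol
The cells are in series, so the same charge (and hence the same n(e⁻) = 0.6738 mol) passes through both.
Cd²⁺ + 2e⁻ → Cd, so n(Cd) = 0.6738 / 2 = 0.3369 mol
m(Cd) = 0.3369 × 112.41 = 37.9 g

37.9 g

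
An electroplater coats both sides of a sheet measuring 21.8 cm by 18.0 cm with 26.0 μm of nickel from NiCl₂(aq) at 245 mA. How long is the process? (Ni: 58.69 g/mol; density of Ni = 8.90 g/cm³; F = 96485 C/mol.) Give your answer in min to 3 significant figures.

4060 min

Plated area = 2 × 21.8 × 18.0 = 784.8 cm²
Volume = 784.8 × 26.0×10⁻⁴ cm = 2.040 cm³
m(Ni) = 2.040 × 8.90 = 18.16 g
n(Ni) = 18.16 / 58.69 = 0.3094 mol; n(e⁻) = 2 × 0.3094 = 0.6188 mol
Q = 0.6188 × 96485 = 59700 C
t = 59700 / 0.245 = 2.437×10^5 s = 4060 min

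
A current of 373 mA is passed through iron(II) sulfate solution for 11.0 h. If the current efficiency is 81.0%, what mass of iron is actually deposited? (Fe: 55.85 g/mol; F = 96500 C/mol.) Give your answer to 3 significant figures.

Q = 0.373 × 39600 = 14770 C
n(e⁻) = 14770 / 96500 = 0.1531 mol
Fe²⁺ + 2e⁻ → Fe, so theoretical m(Fe) = 0.07655 × 55.85 = 4.275 g
Actual mass = 81.0% × 4.275 = 3.46 g

3.46 g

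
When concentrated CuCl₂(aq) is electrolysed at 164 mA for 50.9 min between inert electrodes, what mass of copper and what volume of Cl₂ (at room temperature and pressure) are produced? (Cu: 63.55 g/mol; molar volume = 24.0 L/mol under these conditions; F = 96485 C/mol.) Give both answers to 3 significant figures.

0.165 g Cu; 0.0623 L Cl₂

Q = 0.164 × 3054 = 500.9 C; n(e⁻) = 500.9 / 96485 = 0.005191 mol
Cathode: Cu²⁺ + 2e⁻ → Cu → n(Cu) = 0.005191/2 = 0.002596 mol → 0.165 g
Anode: 2Cl⁻ → Cl₂ + 2e⁻ → n(Cl₂) = 0.005191/2 = 0.002596 mol → 0.0623 L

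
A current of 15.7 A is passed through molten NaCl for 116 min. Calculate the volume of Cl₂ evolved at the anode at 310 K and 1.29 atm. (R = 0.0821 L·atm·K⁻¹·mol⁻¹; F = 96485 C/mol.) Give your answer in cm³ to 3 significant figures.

11200 cm³

Q = It = 15.7 × 6960 = 1.093×10^5 C
n(e⁻) = 1.093×10^5 / 96485 = 1.133 mol
2Cl⁻ → Cl₂ + 2e⁻, so n(Cl₂) = 1.133 / 2 = 0.5665 mol
V = nRT/P = 0.5665 × 0.0821 × 310 / 1.29 = 11.18 L
= 11200 cm³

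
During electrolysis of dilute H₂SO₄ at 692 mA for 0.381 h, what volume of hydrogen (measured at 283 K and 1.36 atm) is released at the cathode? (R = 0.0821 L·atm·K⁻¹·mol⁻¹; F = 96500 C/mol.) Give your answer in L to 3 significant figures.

Q = 0.692 A × 1371.6 s = 949.1 C
n(e⁻) = Q/F = 949.1/96500 = 0.009835 mol
2H⁺ + 2e⁻ → H₂, so n(H₂) = 0.009835 / 2 = 0.004918 mol
V = nRT/P = 0.004918 × 0.0821 × 283 / 1.36 = 0.08402 L

0.0840 L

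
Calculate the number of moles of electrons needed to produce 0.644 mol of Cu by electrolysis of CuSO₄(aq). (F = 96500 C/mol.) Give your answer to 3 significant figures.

Cu²⁺ + 2e⁻ → Cu, so n(e⁻) = 2 × 0.644 = 1.288 mol

1.29 mol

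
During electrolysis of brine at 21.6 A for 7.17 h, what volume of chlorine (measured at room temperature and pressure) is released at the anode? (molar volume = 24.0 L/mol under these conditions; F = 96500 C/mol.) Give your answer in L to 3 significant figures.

69.3 L

Q = It = 21.6 × 25812 = 5.575×10^5 C
Moles of electrons = 5.575×10^5 / 96500 = 5.777 mol
2Cl⁻ → Cl₂ + 2e⁻, so n(Cl₂) = 5.777 / 2 = 2.889 mol
V = 2.889 × 24.0 = 69.34 L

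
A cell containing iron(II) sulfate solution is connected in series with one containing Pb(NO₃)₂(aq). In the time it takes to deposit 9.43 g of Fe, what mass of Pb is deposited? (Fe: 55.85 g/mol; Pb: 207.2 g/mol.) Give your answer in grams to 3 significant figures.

n(Fe) = 9.43 / 55.85 = 0.1688 mol
Fe²⁺ + 2e⁻ → Fe, so n(e⁻) = 2 × 0.1688 = 0.3376 mol
Since the cells are in series, n(e⁻) in the Pb cell is also 0.3376 mol.
Pb²⁺ + 2e⁻ → Pb, so n(Pb) = 0.3376 / 2 = 0.1688 mol
m(Pb) = 0.1688 × 207.2 = 35.0 g

35.0 g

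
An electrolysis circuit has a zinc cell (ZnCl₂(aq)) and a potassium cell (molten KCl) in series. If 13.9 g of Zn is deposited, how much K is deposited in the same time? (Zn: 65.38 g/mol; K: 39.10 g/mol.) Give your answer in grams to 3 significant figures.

16.6 g

n(Zn) = 13.9 / 65.38 = 0.2126 mol
Zn²⁺ + 2e⁻ → Zn, so n(e⁻) = 2 × 0.2126 = 0.4252 mol
Same current for the same time ⇒ same n(e⁻) = 0.4252 mol in both cells.
K⁺ + e⁻ → K, so n(K) = 0.4252 mol
m(K) = 0.4252 × 39.10 = 16.6 g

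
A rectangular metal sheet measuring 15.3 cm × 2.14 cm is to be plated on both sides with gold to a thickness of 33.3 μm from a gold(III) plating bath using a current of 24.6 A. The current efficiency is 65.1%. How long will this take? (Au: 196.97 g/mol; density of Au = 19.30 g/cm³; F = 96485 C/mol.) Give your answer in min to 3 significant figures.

6.44 min

Plated area = 2 × 15.3 × 2.14 = 65.48 cm²
Volume = 65.48 × 33.3×10⁻⁴ cm = 0.2180 cm³
m(Au) = 0.2180 × 19.30 = 4.207 g
n(Au) = 4.207 / 196.97 = 0.02136 mol; n(e⁻) = 3 × 0.02136 = 0.06408 mol
Q = 0.06408 × 96485 / 0.651 = 9497 C
t = 9497 / 24.6 = 386.1 s = 6.44 min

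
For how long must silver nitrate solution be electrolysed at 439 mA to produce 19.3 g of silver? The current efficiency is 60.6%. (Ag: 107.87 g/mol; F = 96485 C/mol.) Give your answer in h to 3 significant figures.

18.0 h

n(Ag) = 19.3 / 107.87 = 0.1789 mol
Ag⁺ + e⁻ → Ag, so n(e⁻) = 0.1789 mol
Q = 0.1789 × 96485 / 0.606 = 28480 C
t = Q / I = 28480 / 0.439 = 64870 s = 18.0 h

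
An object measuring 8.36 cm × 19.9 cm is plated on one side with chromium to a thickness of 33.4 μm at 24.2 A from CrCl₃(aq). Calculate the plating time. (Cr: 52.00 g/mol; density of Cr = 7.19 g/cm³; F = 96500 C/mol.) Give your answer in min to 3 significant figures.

Plated area = 8.36 × 19.9 = 166.4 cm²
Volume = 166.4 × 33.4×10⁻⁴ cm = 0.5558 cm³
m(Cr) = 0.5558 × 7.19 = 3.996 g
n(Cr) = 3.996 / 52.00 = 0.07685 mol; n(e⁻) = 3 × 0.07685 = 0.2306 mol
Q = 0.2306 × 96500 = 22250 C
t = 22250 / 24.2 = 919.4 s = 15.3 min

15.3 min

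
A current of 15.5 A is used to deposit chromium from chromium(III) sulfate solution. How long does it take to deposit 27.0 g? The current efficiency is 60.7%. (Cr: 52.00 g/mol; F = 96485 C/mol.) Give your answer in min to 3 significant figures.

266 min

n(Cr) = 27.0 / 52.00 = 0.5192 mol
Cr³⁺ + 3e⁻ → Cr, so n(e⁻) = 3 × 0.5192 = 1.558 mol
Q = 1.558 × 96485 / 0.607 = 2.477×10^5 C
t = Q / I = 2.477×10^5 / 15.5 = 15980 s = 266 min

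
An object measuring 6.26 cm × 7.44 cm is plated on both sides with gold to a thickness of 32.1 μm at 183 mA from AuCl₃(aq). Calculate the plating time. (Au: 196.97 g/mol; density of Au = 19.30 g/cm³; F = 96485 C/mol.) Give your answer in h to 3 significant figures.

12.9 h

Plated area = 2 × 6.26 × 7.44 = 93.15 cm²
Volume = 93.15 × 32.1×10⁻⁴ cm = 0.2990 cm³
m(Au) = 0.2990 × 19.30 = 5.771 g
n(Au) = 5.771 / 196.97 = 0.02930 mol; n(e⁻) = 3 × 0.02930 = 0.08790 mol
Q = 0.08790 × 96485 = 8481 C
t = 8481 / 0.183 = 46340 s = 12.9 h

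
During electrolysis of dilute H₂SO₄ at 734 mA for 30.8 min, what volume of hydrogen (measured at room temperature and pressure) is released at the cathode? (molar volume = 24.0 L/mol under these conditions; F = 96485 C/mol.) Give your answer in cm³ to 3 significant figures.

169 cm³

Charge passed = 0.734 × 1848 = 1356 C
Moles of electrons = 1356 / 96485 = 0.01405 mol
2H⁺ + 2e⁻ → H₂, so n(H₂) = 0.01405 / 2 = 0.007025 mol
V = 0.007025 × 24.0 = 0.1686 L
= 169 cm³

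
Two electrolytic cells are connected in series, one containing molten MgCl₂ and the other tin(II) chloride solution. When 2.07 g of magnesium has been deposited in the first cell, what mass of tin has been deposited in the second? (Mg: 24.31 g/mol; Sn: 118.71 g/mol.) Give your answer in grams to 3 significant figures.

n(Mg) = 2.07 / 24.31 = 0.08515 mol
Mg²⁺ + 2e⁻ → Mg, so n(e⁻) = 2 × 0.08515 = 0.1703 mol
Same current for the same time ⇒ same n(e⁻) = 0.1703 mol in both cells.
Sn²⁺ + 2e⁻ → Sn, so n(Sn) = 0.1703 / 2 = 0.08515 mol
m(Sn) = 0.08515 × 118.71 = 10.1 g

10.1 g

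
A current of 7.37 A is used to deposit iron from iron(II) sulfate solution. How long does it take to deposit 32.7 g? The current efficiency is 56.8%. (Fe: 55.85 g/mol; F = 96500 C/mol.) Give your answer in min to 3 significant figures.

n(Fe) = 32.7 / 55.85 = 0.5855 mol
Fe²⁺ + 2e⁻ → Fe, so n(e⁻) = 2 × 0.5855 = 1.171 mol
Q = 1.171 × 96500 / 0.568 = 1.989×10^5 C
t = Q / I = 1.989×10^5 / 7.37 = 26990 s = 450 min

450 min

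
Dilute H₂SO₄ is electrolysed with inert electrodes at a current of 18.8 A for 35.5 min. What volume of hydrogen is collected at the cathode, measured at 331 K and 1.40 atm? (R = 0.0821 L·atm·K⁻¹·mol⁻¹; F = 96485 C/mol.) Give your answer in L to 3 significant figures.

Charge passed = 18.8 × 2130 = 40040 C
n(e⁻) = 40040 / 96485 = 0.4150 mol
2H⁺ + 2e⁻ → H₂, so n(H₂) = 0.4150 / 2 = 0.2075 mol
V = nRT/P = 0.2075 × 0.0821 × 331 / 1.40 = 4.028 L

4.03 L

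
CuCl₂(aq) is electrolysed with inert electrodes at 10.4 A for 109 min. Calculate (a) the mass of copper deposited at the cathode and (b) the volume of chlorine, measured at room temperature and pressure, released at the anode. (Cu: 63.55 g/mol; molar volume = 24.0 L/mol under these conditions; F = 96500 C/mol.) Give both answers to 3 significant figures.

22.4 g Cu; 8.46 L Cl₂

Q = 10.4 × 6540 = 68020 C; n(e⁻) = 68020 / 96500 = 0.7049 mol
Cathode: Cu²⁺ + 2e⁻ → Cu → n(Cu) = 0.7049/2 = 0.3525 mol → 22.4 g
Anode: 2Cl⁻ → Cl₂ + 2e⁻ → n(Cl₂) = 0.7049/2 = 0.3525 mol → 8.46 L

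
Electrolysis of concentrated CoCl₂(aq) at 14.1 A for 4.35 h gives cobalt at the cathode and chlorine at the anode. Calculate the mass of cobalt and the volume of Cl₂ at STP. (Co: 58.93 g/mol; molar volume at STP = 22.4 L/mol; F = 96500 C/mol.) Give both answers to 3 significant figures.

67.4 g Co; 25.6 L Cl₂

Q = 14.1 × 15660 = 2.208×10^5 C; n(e⁻) = 2.208×10^5 / 96500 = 2.288 mol
Cathode: Co²⁺ + 2e⁻ → Co → n(Co) = 2.288/2 = 1.144 mol → 67.4 g
Anode: 2Cl⁻ → Cl₂ + 2e⁻ → n(Cl₂) = 2.288/2 = 1.144 mol → 25.6 L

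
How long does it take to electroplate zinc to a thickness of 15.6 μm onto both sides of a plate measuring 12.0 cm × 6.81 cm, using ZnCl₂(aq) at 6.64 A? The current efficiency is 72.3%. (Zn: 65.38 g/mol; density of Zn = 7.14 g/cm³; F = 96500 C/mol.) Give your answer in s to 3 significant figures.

1120 s

Plated area = 2 × 12.0 × 6.81 = 163.4 cm²
Volume = 163.4 × 15.6×10⁻⁴ cm = 0.2549 cm³
m(Zn) = 0.2549 × 7.14 = 1.820 g
n(Zn) = 1.820 / 65.38 = 0.02784 mol; n(e⁻) = 2 × 0.02784 = 0.05568 mol
Q = 0.05568 × 96500 / 0.723 = 7432 C
t = 7432 / 6.64 = 1119 s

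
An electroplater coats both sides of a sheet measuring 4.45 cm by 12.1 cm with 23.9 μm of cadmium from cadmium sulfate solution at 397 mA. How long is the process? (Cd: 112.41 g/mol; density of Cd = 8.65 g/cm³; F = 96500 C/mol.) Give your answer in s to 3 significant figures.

9630 s

Plated area = 2 × 4.45 × 12.1 = 107.7 cm²
Volume = 107.7 × 23.9×10⁻⁴ cm = 0.2574 cm³
m(Cd) = 0.2574 × 8.65 = 2.227 g
n(Cd) = 2.227 / 112.41 = 0.01981 mol; n(e⁻) = 2 × 0.01981 = 0.03962 mol
Q = 0.03962 × 96500 = 3823 C
t = 3823 / 0.397 = 9630 s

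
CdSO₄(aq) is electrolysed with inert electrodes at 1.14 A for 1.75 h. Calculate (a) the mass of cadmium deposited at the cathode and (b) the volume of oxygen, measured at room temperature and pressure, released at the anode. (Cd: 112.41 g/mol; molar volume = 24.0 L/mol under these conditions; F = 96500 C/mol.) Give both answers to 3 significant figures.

Q = 1.14 × 6300 = 7182 C; n(e⁻) = 7182 / 96500 = 0.07442 mol
Cathode: Cd²⁺ + 2e⁻ → Cd → n(Cd) = 0.07442/2 = 0.03721 mol → 4.18 g
Anode: 2H₂O → O₂ + 4H⁺ + 4e⁻ → n(O₂) = 0.07442/4 = 0.01861 mol → 0.447 L

4.18 g Cd; 0.447 L O₂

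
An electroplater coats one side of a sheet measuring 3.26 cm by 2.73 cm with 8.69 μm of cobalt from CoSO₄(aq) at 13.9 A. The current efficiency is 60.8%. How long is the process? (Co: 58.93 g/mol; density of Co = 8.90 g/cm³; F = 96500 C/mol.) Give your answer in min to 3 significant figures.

0.445 min

Plated area = 3.26 × 2.73 = 8.900 cm²
Volume = 8.900 × 8.69×10⁻⁴ cm = 0.007734 cm³
m(Co) = 0.007734 × 8.90 = 0.06883 g
n(Co) = 0.06883 / 58.93 = 0.001168 mol; n(e⁻) = 2 × 0.001168 = 0.002336 mol
Q = 0.002336 × 96500 / 0.608 = 370.8 C
t = 370.8 / 13.9 = 26.68 s = 0.445 min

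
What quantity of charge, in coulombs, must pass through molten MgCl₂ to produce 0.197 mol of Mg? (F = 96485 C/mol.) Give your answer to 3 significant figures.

Mg²⁺ + 2e⁻ → Mg, so n(e⁻) = 2 × 0.197 = 0.3940 mol
Q = 0.3940 × 96485 = 38020 C

38000 C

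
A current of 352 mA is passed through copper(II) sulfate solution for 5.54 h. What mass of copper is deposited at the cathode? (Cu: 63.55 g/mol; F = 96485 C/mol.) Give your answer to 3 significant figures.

Q = It = 0.352 × 19944 = 7020 C
Moles of electrons = 7020 / 96485 = 0.07276 mol
Cu²⁺ + 2e⁻ → Cu, so n(Cu) = 0.07276 / 2 = 0.03638 mol
m = 0.03638 × 63.55 = 2.31 g

2.31 g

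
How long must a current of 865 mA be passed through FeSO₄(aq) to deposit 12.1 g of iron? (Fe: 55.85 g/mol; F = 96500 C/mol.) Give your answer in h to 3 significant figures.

13.4 h

n(Fe) = 12.1 / 55.85 = 0.2167 mol
Fe²⁺ + 2e⁻ → Fe, so n(e⁻) = 2 × 0.2167 = 0.4334 mol
Q = 0.4334 × 96500 = 41820 C
t = Q / I = 41820 / 0.865 = 48350 s = 13.4 h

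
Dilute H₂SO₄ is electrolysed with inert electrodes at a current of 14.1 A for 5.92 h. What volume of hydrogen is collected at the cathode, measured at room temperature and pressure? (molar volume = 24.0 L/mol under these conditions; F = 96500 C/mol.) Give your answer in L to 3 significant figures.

Q = 14.1 A × 21312 s = 3.005×10^5 C
n(e⁻) = 3.005×10^5 / 96500 = 3.114 mol
2H⁺ + 2e⁻ → H₂, so n(H₂) = 3.114 / 2 = 1.557 mol
V = 1.557 × 24.0 = 37.37 L

37.4 L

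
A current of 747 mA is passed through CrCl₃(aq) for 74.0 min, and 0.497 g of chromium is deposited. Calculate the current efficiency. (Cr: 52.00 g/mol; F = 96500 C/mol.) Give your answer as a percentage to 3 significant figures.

Q = 0.747 × 4440 = 3317 C
n(e⁻) = 3317 / 96500 = 0.03437 mol
Cr³⁺ + 3e⁻ → Cr, so theoretical n(Cr) = 0.01146 mol → 0.5959 g
Efficiency = 0.497 / 0.5959 = 0.8340 = 83.4%

83.4%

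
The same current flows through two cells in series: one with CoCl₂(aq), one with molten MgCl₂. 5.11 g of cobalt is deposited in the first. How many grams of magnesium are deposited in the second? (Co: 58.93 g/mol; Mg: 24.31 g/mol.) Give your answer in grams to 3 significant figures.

n(Co) = 5.11 / 58.93 = 0.08671 mol
Co²⁺ + 2e⁻ → Co, so n(e⁻) = 2 × 0.08671 = 0.1734 mol
Same current for the same time ⇒ same n(e⁻) = 0.1734 mol in both cells.
Mg²⁺ + 2e⁻ → Mg, so n(Mg) = 0.1734 / 2 = 0.08670 mol
m(Mg) = 0.08670 × 24.31 = 2.11 g

2.11 g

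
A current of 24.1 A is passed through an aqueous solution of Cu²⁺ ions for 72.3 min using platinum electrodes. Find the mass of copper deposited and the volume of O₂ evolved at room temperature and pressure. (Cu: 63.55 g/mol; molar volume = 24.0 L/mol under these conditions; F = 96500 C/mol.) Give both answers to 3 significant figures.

Q = 24.1 × 4338 = 1.045×10^5 C; n(e⁻) = 1.045×10^5 / 96500 = 1.083 mol
Cathode: Cu²⁺ + 2e⁻ → Cu → n(Cu) = 1.083/2 = 0.5415 mol → 34.4 g
Anode: 2H₂O → O₂ + 4H⁺ + 4e⁻ → n(O₂) = 1.083/4 = 0.2708 mol → 6.50 L

34.4 g Cu; 6.50 L O₂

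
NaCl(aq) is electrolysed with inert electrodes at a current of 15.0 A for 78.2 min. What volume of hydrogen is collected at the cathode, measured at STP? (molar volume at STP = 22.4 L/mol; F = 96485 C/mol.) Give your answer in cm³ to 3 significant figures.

Q = It = 15.0 × 4692 = 70380 C
n(e⁻) = 70380 / 96485 = 0.7294 mol
2H⁺ + 2e⁻ → H₂, so n(H₂) = 0.7294 / 2 = 0.3647 mol
V = 0.3647 × 22.4 = 8.169 L
= 8170 cm³

8170 cm³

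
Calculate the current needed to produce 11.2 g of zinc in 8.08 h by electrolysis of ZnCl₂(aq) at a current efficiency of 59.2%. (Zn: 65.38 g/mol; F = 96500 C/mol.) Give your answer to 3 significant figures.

n(Zn) = 11.2 / 65.38 = 0.1713 mol
Zn²⁺ + 2e⁻ → Zn, so n(e⁻) = 2 × 0.1713 = 0.3426 mol
Q = 0.3426 × 96500 / 0.592 = 55850 C
I = Q / t = 55850 / 29088 s = 1.92 A

1.92 A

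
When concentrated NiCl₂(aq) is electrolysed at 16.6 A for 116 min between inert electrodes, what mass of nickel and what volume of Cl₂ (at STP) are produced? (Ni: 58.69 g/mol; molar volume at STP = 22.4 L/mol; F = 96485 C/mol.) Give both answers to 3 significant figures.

Q = 16.6 × 6960 = 1.155×10^5 C; n(e⁻) = 1.155×10^5 / 96485 = 1.197 mol
Cathode: Ni²⁺ + 2e⁻ → Ni → n(Ni) = 1.197/2 = 0.5985 mol → 35.1 g
Anode: 2Cl⁻ → Cl₂ + 2e⁻ → n(Cl₂) = 1.197/2 = 0.5985 mol → 13.4 L

35.1 g Ni; 13.4 L Cl₂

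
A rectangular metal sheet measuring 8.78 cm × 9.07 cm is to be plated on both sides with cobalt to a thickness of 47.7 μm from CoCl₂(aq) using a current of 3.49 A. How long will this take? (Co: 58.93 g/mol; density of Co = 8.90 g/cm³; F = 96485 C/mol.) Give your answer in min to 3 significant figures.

106 min

Plated area = 2 × 8.78 × 9.07 = 159.3 cm²
Volume = 159.3 × 47.7×10⁻⁴ cm = 0.7599 cm³
m(Co) = 0.7599 × 8.90 = 6.763 g
n(Co) = 6.763 / 58.93 = 0.1148 mol; n(e⁻) = 2 × 0.1148 = 0.2296 mol
Q = 0.2296 × 96485 = 22150 C
t = 22150 / 3.49 = 6347 s = 106 min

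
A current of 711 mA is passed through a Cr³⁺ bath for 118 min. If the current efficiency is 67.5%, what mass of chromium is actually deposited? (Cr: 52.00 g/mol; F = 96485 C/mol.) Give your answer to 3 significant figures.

Q = 0.711 × 7080 = 5034 C
n(e⁻) = 5034 / 96485 = 0.05217 mol
Cr³⁺ + 3e⁻ → Cr, so theoretical m(Cr) = 0.01739 × 52.00 = 0.9043 g
Actual mass = 67.5% × 0.9043 = 0.610 g

0.610 g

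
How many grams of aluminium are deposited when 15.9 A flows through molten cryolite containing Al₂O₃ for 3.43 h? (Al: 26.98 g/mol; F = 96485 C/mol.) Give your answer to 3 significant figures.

Charge passed = 15.9 × 12348 = 1.963×10^5 C
Moles of electrons = 1.963×10^5 / 96485 = 2.035 mol
Al³⁺ + 3e⁻ → Al, so n(Al) = 2.035 / 3 = 0.6783 mol
m = 0.6783 × 26.98 = 18.3 g

18.3 g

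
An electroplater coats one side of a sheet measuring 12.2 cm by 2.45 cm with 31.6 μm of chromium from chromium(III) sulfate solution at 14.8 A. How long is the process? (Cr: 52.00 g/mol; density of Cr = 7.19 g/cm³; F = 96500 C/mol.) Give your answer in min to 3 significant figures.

Plated area = 12.2 × 2.45 = 29.89 cm²
Volume = 29.89 × 31.6×10⁻⁴ cm = 0.09445 cm³
m(Cr) = 0.09445 × 7.19 = 0.6791 g
n(Cr) = 0.6791 / 52.00 = 0.01306 mol; n(e⁻) = 3 × 0.01306 = 0.03918 mol
Q = 0.03918 × 96500 = 3781 C
t = 3781 / 14.8 = 255.5 s = 4.26 min

4.26 min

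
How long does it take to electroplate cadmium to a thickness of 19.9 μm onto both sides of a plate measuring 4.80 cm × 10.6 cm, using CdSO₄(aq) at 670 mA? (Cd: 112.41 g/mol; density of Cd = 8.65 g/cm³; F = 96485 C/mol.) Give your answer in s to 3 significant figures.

Plated area = 2 × 4.80 × 10.6 = 101.8 cm²
Volume = 101.8 × 19.9×10⁻⁴ cm = 0.2026 cm³
m(Cd) = 0.2026 × 8.65 = 1.752 g
n(Cd) = 1.752 / 112.41 = 0.01559 mol; n(e⁻) = 2 × 0.01559 = 0.03118 mol
Q = 0.03118 × 96485 = 3008 C
t = 3008 / 0.670 = 4490 s

4490 s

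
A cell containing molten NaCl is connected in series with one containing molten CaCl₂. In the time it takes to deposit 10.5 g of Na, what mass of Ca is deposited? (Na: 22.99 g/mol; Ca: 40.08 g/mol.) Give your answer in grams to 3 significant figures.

n(Na) = 10.5 / 22.99 = 0.4567 mol
Na⁺ + e⁻ → Na, so n(e⁻) = 0.4567 mol
Same current for the same time ⇒ same n(e⁻) = 0.4567 mol in both cells.
Ca²⁺ + 2e⁻ → Ca, so n(Ca) = 0.4567 / 2 = 0.2284 mol
m(Ca) = 0.2284 × 40.08 = 9.15 g

9.15 g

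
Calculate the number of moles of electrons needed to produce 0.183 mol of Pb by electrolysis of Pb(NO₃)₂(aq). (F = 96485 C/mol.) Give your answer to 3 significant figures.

0.366 mol

Pb²⁺ + 2e⁻ → Pb, so n(e⁻) = 2 × 0.183 = 0.3660 mol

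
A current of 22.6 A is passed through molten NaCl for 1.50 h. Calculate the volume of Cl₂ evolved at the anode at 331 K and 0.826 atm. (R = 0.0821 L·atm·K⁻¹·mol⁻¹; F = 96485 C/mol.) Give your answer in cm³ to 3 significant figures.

Q = 22.6 A × 5400 s = 1.220×10^5 C
n(e⁻) = 1.220×10^5 / 96485 = 1.264 mol
2Cl⁻ → Cl₂ + 2e⁻, so n(Cl₂) = 1.264 / 2 = 0.6320 mol
V = nRT/P = 0.6320 × 0.0821 × 331 / 0.826 = 20.79 L
= 20800 cm³

20800 cm³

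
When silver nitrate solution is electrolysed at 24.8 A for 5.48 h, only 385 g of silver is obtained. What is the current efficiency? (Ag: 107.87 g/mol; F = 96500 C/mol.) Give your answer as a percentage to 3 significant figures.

Q = 24.8 × 19728 = 4.893×10^5 C
n(e⁻) = 4.893×10^5 / 96500 = 5.070 mol
Ag⁺ + e⁻ → Ag, so theoretical n(Ag) = 5.070 mol → 546.9 g
Efficiency = 385 / 546.9 = 0.7040 = 70.4%

70.4%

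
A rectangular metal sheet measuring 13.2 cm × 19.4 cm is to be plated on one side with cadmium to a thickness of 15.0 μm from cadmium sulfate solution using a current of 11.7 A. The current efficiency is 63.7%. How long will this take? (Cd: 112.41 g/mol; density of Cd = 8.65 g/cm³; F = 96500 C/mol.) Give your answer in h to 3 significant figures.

0.213 h

Plated area = 13.2 × 19.4 = 256.1 cm²
Volume = 256.1 × 15.0×10⁻⁴ cm = 0.3842 cm³
m(Cd) = 0.3842 × 8.65 = 3.323 g
n(Cd) = 3.323 / 112.41 = 0.02956 mol; n(e⁻) = 2 × 0.02956 = 0.05912 mol
Q = 0.05912 × 96500 / 0.637 = 8956 C
t = 8956 / 11.7 = 765.5 s = 0.213 h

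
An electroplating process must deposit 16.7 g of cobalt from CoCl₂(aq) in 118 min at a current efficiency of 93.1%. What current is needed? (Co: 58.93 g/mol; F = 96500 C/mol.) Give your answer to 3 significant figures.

8.30 A

n(Co) = 16.7 / 58.93 = 0.2834 mol
Co²⁺ + 2e⁻ → Co, so n(e⁻) = 2 × 0.2834 = 0.5668 mol
Q = 0.5668 × 96500 / 0.931 = 58750 C
I = Q / t = 58750 / 7080 s = 8.30 A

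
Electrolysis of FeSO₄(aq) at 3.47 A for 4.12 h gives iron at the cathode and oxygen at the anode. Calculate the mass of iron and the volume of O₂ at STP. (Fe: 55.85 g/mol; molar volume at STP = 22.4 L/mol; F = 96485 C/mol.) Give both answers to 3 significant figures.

14.9 g Fe; 2.99 L O₂

Q = 3.47 × 14832 = 51470 C; n(e⁻) = 51470 / 96485 = 0.5335 mol
Cathode: Fe²⁺ + 2e⁻ → Fe → n(Fe) = 0.5335/2 = 0.2668 mol → 14.9 g
Anode: 2H₂O → O₂ + 4H⁺ + 4e⁻ → n(O₂) = 0.5335/4 = 0.1334 mol → 2.99 L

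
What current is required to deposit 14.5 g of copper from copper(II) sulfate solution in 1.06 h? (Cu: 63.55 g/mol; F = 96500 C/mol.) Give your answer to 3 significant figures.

11.5 A

n(Cu) = 14.5 / 63.55 = 0.2282 mol
Cu²⁺ + 2e⁻ → Cu, so n(e⁻) = 2 × 0.2282 = 0.4564 mol
Q = 0.4564 × 96500 = 44040 C
I = Q / t = 44040 / 3816 s = 11.5 A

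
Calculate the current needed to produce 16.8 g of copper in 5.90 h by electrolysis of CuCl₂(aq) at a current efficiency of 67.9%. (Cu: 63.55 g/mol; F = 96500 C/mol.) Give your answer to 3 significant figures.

n(Cu) = 16.8 / 63.55 = 0.2644 mol
Cu²⁺ + 2e⁻ → Cu, so n(e⁻) = 2 × 0.2644 = 0.5288 mol
Q = 0.5288 × 96500 / 0.679 = 75150 C
I = Q / t = 75150 / 21240 s = 3.54 A

3.54 A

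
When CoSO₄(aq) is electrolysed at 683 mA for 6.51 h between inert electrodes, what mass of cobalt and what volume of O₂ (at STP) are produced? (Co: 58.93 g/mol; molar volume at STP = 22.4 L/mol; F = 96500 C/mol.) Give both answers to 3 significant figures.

Q = 0.683 × 23436 = 16010 C; n(e⁻) = 16010 / 96500 = 0.1659 mol
Cathode: Co²⁺ + 2e⁻ → Co → n(Co) = 0.1659/2 = 0.08295 mol → 4.89 g
Anode: 2H₂O → O₂ + 4H⁺ + 4e⁻ → n(O₂) = 0.1659/4 = 0.04148 mol → 0.929 L

4.89 g Co; 0.929 L O₂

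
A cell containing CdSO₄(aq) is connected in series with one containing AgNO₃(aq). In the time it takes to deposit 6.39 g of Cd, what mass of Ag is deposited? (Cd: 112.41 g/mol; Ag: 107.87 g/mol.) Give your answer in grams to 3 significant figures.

12.3 g

n(Cd) = 6.39 / 112.41 = 0.05685 mol
Cd²⁺ + 2e⁻ → Cd, so n(e⁻) = 2 × 0.05685 = 0.1137 mol
In series, the same 0.1137 mol of electrons flows through the second cell.
Ag⁺ + e⁻ → Ag, so n(Ag) = 0.1137 mol
m(Ag) = 0.1137 × 107.87 = 12.3 g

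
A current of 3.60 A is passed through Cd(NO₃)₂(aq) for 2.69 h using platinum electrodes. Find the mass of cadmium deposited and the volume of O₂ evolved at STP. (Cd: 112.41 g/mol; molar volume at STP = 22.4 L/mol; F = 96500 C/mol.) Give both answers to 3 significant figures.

20.3 g Cd; 2.02 L O₂

Q = 3.60 × 9684 = 34860 C; n(e⁻) = 34860 / 96500 = 0.3612 mol
Cathode: Cd²⁺ + 2e⁻ → Cd → n(Cd) = 0.3612/2 = 0.1806 mol → 20.3 g
Anode: 2H₂O → O₂ + 4H⁺ + 4e⁻ → n(O₂) = 0.3612/4 = 0.09030 mol → 2.02 L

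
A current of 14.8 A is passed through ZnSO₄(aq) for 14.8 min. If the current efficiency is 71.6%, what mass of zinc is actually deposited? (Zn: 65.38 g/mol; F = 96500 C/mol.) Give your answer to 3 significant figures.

3.19 g

Q = 14.8 × 888 = 13140 C
n(e⁻) = 13140 / 96500 = 0.1362 mol
Zn²⁺ + 2e⁻ → Zn, so theoretical m(Zn) = 0.06810 × 65.38 = 4.452 g
Actual mass = 71.6% × 4.452 = 3.19 g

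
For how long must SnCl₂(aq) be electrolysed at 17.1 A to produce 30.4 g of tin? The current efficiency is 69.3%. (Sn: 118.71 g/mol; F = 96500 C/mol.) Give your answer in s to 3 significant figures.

4170 s

n(Sn) = 30.4 / 118.71 = 0.2561 mol
Sn²⁺ + 2e⁻ → Sn, so n(e⁻) = 2 × 0.2561 = 0.5122 mol
Q = 0.5122 × 96500 / 0.693 = 71320 C
t = Q / I = 71320 / 17.1 = 4171 s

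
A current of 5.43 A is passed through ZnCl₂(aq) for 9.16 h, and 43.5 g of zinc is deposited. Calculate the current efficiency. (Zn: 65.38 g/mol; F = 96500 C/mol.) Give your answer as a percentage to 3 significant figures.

Q = 5.43 × 32976 = 1.791×10^5 C
n(e⁻) = 1.791×10^5 / 96500 = 1.856 mol
Zn²⁺ + 2e⁻ → Zn, so theoretical n(Zn) = 0.9280 mol → 60.67 g
Efficiency = 43.5 / 60.67 = 0.7170 = 71.7%

71.7%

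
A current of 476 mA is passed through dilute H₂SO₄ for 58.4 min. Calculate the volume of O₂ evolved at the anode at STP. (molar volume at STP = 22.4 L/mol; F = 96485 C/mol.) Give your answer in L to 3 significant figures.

Q = It = 0.476 × 3504 = 1668 C
n(e⁻) = Q/F = 1668/96485 = 0.01729 mol
2H₂O → O₂ + 4H⁺ + 4e⁻, so n(O₂) = 0.01729 / 4 = 0.004323 mol
V = 0.004323 × 22.4 = 0.09684 L

0.0968 L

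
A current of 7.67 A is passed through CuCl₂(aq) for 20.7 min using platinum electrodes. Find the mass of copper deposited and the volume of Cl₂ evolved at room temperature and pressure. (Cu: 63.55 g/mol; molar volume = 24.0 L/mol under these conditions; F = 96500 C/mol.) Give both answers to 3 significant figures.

Q = 7.67 × 1242 = 9526 C; n(e⁻) = 9526 / 96500 = 0.09872 mol
Cathode: Cu²⁺ + 2e⁻ → Cu → n(Cu) = 0.09872/2 = 0.04936 mol → 3.14 g
Anode: 2Cl⁻ → Cl₂ + 2e⁻ → n(Cl₂) = 0.09872/2 = 0.04936 mol → 1.18 L

3.14 g Cu; 1.18 L Cl₂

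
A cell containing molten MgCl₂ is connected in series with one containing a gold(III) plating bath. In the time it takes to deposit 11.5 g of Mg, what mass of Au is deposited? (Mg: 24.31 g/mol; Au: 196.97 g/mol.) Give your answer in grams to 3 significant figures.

62.1 g

n(Mg) = 11.5 / 24.31 = 0.4731 mol
Mg²⁺ + 2e⁻ → Mg, so n(e⁻) = 2 × 0.4731 = 0.9462 mol
Since the cells are in series, n(e⁻) in the Au cell is also 0.9462 mol.
Au³⁺ + 3e⁻ → Au, so n(Au) = 0.9462 / 3 = 0.3154 mol
m(Au) = 0.3154 × 196.97 = 62.1 g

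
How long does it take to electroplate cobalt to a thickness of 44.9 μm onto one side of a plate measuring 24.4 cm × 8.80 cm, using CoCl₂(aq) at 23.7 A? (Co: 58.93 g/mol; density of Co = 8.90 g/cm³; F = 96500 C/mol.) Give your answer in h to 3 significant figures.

0.329 h

Plated area = 24.4 × 8.80 = 214.7 cm²
Volume = 214.7 × 44.9×10⁻⁴ cm = 0.9640 cm³
m(Co) = 0.9640 × 8.90 = 8.580 g
n(Co) = 8.580 / 58.93 = 0.1456 mol; n(e⁻) = 2 × 0.1456 = 0.2912 mol
Q = 0.2912 × 96500 = 28100 C
t = 28100 / 23.7 = 1186 s = 0.329 h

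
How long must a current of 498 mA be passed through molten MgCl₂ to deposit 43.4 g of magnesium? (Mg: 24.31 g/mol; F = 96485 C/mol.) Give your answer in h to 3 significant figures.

192 h

n(Mg) = 43.4 / 24.31 = 1.785 mol
Mg²⁺ + 2e⁻ → Mg, so n(e⁻) = 2 × 1.785 = 3.570 mol
Q = 3.570 × 96485 = 3.445×10^5 C
t = Q / I = 3.445×10^5 / 0.498 = 6.918×10^5 s = 192 h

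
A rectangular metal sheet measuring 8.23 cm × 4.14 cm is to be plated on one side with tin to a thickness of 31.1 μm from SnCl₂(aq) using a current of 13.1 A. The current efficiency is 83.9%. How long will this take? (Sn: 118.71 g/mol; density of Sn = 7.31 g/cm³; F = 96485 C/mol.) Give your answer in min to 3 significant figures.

Plated area = 8.23 × 4.14 = 34.07 cm²
Volume = 34.07 × 31.1×10⁻⁴ cm = 0.1060 cm³
m(Sn) = 0.1060 × 7.31 = 0.7749 g
n(Sn) = 0.7749 / 118.71 = 0.006528 mol; n(e⁻) = 2 × 0.006528 = 0.01306 mol
Q = 0.01306 × 96485 / 0.839 = 1502 C
t = 1502 / 13.1 = 114.7 s = 1.91 min

1.91 min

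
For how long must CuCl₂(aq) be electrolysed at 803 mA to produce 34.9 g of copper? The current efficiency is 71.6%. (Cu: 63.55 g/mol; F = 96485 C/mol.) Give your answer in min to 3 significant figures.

n(Cu) = 34.9 / 63.55 = 0.5492 mol
Cu²⁺ + 2e⁻ → Cu, so n(e⁻) = 2 × 0.5492 = 1.098 mol
Q = 1.098 × 96485 / 0.716 = 1.480×10^5 C
t = Q / I = 1.480×10^5 / 0.803 = 1.843×10^5 s = 3070 min

3070 min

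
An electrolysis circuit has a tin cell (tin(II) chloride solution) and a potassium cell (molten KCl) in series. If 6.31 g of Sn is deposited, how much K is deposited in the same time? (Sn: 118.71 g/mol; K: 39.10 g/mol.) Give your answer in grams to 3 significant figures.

4.16 g

n(Sn) = 6.31 / 118.71 = 0.05315 mol
Sn²⁺ + 2e⁻ → Sn, so n(e⁻) = 2 × 0.05315 = 0.1063 mol
Since the cells are in series, n(e⁻) in the K cell is also 0.1063 mol.
K⁺ + e⁻ → K, so n(K) = 0.1063 mol
m(K) = 0.1063 × 39.10 = 4.16 g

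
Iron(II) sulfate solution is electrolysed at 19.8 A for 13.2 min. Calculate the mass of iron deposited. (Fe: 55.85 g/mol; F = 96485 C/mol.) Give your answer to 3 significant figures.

Q = It = 19.8 × 792 = 15680 C
n(e⁻) = 15680 / 96485 = 0.1625 mol
Fe²⁺ + 2e⁻ → Fe, so n(Fe) = 0.1625 / 2 = 0.08125 mol
m = 0.08125 × 55.85 = 4.54 g

4.54 g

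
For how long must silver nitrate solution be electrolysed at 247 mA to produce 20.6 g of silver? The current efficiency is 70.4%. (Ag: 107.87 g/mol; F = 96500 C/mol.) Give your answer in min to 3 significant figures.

n(Ag) = 20.6 / 107.87 = 0.1910 mol
Ag⁺ + e⁻ → Ag, so n(e⁻) = 0.1910 mol
Q = 0.1910 × 96500 / 0.704 = 26180 C
t = Q / I = 26180 / 0.247 = 1.060×10^5 s = 1770 min

1770 min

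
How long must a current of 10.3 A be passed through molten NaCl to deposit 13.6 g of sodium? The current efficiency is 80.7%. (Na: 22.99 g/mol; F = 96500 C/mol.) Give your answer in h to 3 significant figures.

1.91 h

n(Na) = 13.6 / 22.99 = 0.5916 mol
Na⁺ + e⁻ → Na, so n(e⁻) = 0.5916 mol
Q = 0.5916 × 96500 / 0.807 = 70740 C
t = Q / I = 70740 / 10.3 = 6868 s = 1.91 h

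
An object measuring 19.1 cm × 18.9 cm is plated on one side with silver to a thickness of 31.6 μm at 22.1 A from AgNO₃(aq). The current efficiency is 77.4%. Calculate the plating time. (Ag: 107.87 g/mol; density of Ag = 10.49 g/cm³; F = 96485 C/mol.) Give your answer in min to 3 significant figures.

10.4 min

Plated area = 19.1 × 18.9 = 361.0 cm²
Volume = 361.0 × 31.6×10⁻⁴ cm = 1.141 cm³
m(Ag) = 1.141 × 10.49 = 11.97 g
n(Ag) = 11.97 / 107.87 = 0.1110 mol; n(e⁻) = 0.1110 mol
Q = 0.1110 × 96485 / 0.774 = 13840 C
t = 13840 / 22.1 = 626.2 s = 10.4 min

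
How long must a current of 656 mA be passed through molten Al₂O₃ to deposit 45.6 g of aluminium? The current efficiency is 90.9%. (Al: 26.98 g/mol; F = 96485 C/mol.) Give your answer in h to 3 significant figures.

228 h

n(Al) = 45.6 / 26.98 = 1.690 mol
Al³⁺ + 3e⁻ → Al, so n(e⁻) = 3 × 1.690 = 5.070 mol
Q = 5.070 × 96485 / 0.909 = 5.382×10^5 C
t = Q / I = 5.382×10^5 / 0.656 = 8.204×10^5 s = 228 h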